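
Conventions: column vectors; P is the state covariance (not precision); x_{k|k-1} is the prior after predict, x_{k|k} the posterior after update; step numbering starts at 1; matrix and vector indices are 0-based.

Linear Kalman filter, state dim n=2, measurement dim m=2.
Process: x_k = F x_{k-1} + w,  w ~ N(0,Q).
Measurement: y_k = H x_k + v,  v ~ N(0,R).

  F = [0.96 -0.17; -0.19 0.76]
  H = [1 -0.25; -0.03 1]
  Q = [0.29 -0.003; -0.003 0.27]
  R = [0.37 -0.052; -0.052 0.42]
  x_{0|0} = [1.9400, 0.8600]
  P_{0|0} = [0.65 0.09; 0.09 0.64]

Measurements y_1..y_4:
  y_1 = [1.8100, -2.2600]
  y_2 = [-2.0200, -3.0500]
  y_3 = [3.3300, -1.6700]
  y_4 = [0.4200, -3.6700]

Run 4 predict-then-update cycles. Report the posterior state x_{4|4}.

x_post = [0.6409, -2.4058]

step 1: x^-=[1.7162, 0.2850]  P^-=[0.8782 -0.1357; -0.1357 0.6371]  S=[1.3558 -0.3743; -0.3743 1.0661]  K=[0.6985 0.0933; -0.0570 0.5814]  nu=[0.1651, -2.4935]  x^+=[1.5989, -1.1743]  P^+=[0.2562 0.0105; 0.0105 0.2475]
step 2: x^-=[1.7346, -1.1962]  P^-=[0.5298 -0.0737; -0.0737 0.4192]  S=[0.9629 -0.2469; -0.2469 0.8441]  K=[0.5862 0.0653; -0.0620 0.4811]  nu=[-4.0536, -1.8017]  x^+=[-0.7592, -1.8118]  P^+=[0.2143 0.0034; 0.0034 0.2054]
step 3: x^-=[-0.4209, -1.2327]  P^-=[0.4924 -0.0660; -0.0660 0.3954]  S=[0.9201 -0.2322; -0.2322 0.8198]  K=[0.5688 0.0625; -0.0613 0.4674]  nu=[3.4427, -0.4499]  x^+=[1.5093, -1.6540]  P^+=[0.2079 0.0029; 0.0029 0.1996]
step 4: x^-=[1.7301, -1.5438]  P^-=[0.4865 -0.0645; -0.0645 0.3919]  S=[0.9132 -0.2296; -0.2296 0.8162]  K=[0.5660 0.0623; -0.0609 0.4654]  nu=[-1.6961, -2.0743]  x^+=[0.6409, -2.4058]  P^+=[0.2069 0.0029; 0.0029 0.1987]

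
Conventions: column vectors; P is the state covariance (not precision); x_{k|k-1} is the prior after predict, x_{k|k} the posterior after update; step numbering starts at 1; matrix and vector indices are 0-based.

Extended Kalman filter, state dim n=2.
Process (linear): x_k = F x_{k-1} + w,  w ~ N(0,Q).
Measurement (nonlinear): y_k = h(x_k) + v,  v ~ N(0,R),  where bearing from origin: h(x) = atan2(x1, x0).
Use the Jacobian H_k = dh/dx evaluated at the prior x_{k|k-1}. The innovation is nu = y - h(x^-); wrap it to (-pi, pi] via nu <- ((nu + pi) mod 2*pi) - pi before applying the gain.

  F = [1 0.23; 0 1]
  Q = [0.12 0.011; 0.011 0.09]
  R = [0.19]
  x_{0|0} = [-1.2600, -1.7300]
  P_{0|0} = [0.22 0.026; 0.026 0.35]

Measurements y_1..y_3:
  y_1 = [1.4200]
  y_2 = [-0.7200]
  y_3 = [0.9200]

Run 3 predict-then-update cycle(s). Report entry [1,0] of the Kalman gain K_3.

step 1: x^-=[-1.6579, -1.7300]  P^-=[0.3705 0.1175; 0.1175 0.4400]  H_jac=[0.3013 -0.2888]  S=[0.2399]  K=[0.3239; -0.3821]  nu=[-2.5283]  x^+=[-2.4769, -0.7640]  P^+=[0.3453 0.1472; 0.1472 0.4050]
step 2: x^-=[-2.6526, -0.7640]  P^-=[0.5544 0.2513; 0.2513 0.4950]  H_jac=[0.1003 -0.3481]  S=[0.2380]  K=[-0.1340; -0.6181]  nu=[2.1411]  x^+=[-2.9395, -2.0874]  P^+=[0.5502 0.2316; 0.2316 0.4041]
step 3: x^-=[-3.4197, -2.0874]  P^-=[0.7981 0.3356; 0.3356 0.4941]  H_jac=[0.1300 -0.2130]  S=[0.2073]  K=[0.1558; -0.2972]  nu=[-2.7696]  x^+=[-3.8511, -1.2643]  P^+=[0.7930 0.3452; 0.3452 0.4757]

K[1,0] = -0.2972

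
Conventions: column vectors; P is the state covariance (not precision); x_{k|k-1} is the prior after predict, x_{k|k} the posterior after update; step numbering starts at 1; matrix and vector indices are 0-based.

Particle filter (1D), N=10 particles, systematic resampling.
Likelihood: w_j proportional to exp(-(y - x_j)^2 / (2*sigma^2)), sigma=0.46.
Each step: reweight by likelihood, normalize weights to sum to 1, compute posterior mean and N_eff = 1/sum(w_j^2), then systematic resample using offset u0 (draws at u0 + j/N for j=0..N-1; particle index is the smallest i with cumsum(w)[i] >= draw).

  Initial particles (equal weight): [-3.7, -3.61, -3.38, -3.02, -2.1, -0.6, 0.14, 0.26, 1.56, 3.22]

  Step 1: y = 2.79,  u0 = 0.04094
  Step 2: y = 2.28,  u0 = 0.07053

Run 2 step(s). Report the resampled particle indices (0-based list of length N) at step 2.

step 1: w=[0.0000, 0.0000, 0.0000, 0.0000, 0.0000, 0.0000, 0.0000, 0.0000, 0.0416, 0.9584]  mean=3.1510  Neff=1.0866  idx=[8, 9, 9, 9, 9, 9, 9, 9, 9, 9]
step 2: w=[0.2085, 0.0879, 0.0879, 0.0879, 0.0879, 0.0879, 0.0879, 0.0879, 0.0879, 0.0879]  mean=2.8740  Neff=8.8442  idx=[0, 0, 1, 2, 3, 5, 6, 7, 8, 9]

resampled_idx = [0, 0, 1, 2, 3, 5, 6, 7, 8, 9]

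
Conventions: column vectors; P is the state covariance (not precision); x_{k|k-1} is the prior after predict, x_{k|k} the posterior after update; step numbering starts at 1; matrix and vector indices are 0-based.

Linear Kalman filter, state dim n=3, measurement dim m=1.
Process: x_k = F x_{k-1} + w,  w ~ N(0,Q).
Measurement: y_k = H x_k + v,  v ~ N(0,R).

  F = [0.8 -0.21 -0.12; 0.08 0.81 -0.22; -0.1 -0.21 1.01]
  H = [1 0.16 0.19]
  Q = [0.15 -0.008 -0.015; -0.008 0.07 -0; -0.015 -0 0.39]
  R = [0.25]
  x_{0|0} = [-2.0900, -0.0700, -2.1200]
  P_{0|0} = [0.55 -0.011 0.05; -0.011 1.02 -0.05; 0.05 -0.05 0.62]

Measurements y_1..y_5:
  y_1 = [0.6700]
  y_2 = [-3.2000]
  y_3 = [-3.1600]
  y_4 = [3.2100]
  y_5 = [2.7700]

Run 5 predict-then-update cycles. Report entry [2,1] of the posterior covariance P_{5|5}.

step 1: x^-=[-1.4029, 0.2425, -1.9175]  P^-=[0.5475 -0.1436 -0.0372; -0.1436 0.7874 -0.3527; -0.0372 -0.3527 1.0836]  S=[0.7752]  K=[0.6675; -0.1092; 0.1448]  nu=[2.3984]  x^+=[0.1980, -0.0193, -1.5702]  P^+=[0.2021 -0.0871 -0.1121; -0.0871 0.7781 -0.3404; -0.1121 -0.3404 1.0673]
step 2: x^-=[0.3509, 0.3456, -1.6016]  P^-=[0.3627 -0.1161 -0.1417; -0.1161 0.7475 -0.6684; -0.1417 -0.6684 1.6785]  S=[0.5608]  K=[0.5656; -0.2202; 0.1253]  nu=[-3.3019]  x^+=[-1.5167, 1.0726, -2.0153]  P^+=[0.1833 -0.0462 -0.1815; -0.0462 0.7203 -0.6529; -0.1815 -0.6529 1.6697]
step 3: x^-=[-1.1968, 1.1908, -2.1090]  P^-=[0.3406 -0.0369 -0.2202; -0.0369 0.8577 -1.0734; -0.2202 -1.0734 2.4386]  S=[0.5398]  K=[0.5425; -0.1920; 0.1321]  nu=[-1.7531]  x^+=[-2.1478, 1.5274, -2.3407]  P^+=[0.1817 0.0193 -0.2589; 0.0193 0.8378 -1.0597; -0.2589 -1.0597 2.4291]
step 4: x^-=[-1.7581, 1.5803, -2.4700]  P^-=[0.3280 0.0395 -0.3041; 0.0395 1.1277 -1.6281; -0.3041 -1.6281 3.4094]  S=[0.5281]  K=[0.5238; -0.1692; 0.1575]  nu=[5.1845]  x^+=[0.9574, 0.7030, -1.6535]  P^+=[0.1832 0.0864 -0.3477; 0.0864 1.1126 -1.6141; -0.3477 -1.6141 3.3963]
step 5: x^-=[0.8167, 1.0098, -1.9134]  P^-=[0.3216 0.1055 -0.3883; 0.1055 1.5642 -2.3846; -0.3883 -2.3846 4.6640]  S=[0.5212]  K=[0.5078; -0.1867; 0.2231]  nu=[2.1553]  x^+=[1.9112, 0.6074, -1.4326]  P^+=[0.1872 0.1549 -0.4474; 0.1549 1.5460 -2.3629; -0.4474 -2.3629 4.6380]

P_post[2,1] = -2.3629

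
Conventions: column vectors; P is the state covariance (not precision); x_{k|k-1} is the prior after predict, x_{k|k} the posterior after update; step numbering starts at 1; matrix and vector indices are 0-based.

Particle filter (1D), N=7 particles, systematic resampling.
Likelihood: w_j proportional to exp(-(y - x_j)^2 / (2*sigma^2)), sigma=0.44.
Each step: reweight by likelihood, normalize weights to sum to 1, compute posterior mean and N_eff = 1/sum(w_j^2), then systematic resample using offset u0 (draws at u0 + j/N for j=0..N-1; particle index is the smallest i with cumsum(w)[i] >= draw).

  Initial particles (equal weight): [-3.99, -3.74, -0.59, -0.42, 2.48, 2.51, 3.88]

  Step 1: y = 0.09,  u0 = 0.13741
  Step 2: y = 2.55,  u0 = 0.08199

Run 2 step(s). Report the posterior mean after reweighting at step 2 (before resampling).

step 1: w=[0.0000, 0.0000, 0.3723, 0.6277, 0.0000, 0.0000, 0.0000]  mean=-0.4833  Neff=1.8775  idx=[2, 2, 3, 3, 3, 3, 3]
step 2: w=[0.0133, 0.0133, 0.1947, 0.1947, 0.1947, 0.1947, 0.1947]  mean=-0.4245  Neff=5.2674  idx=[2, 3, 3, 4, 5, 5, 6]

post_mean = -0.4245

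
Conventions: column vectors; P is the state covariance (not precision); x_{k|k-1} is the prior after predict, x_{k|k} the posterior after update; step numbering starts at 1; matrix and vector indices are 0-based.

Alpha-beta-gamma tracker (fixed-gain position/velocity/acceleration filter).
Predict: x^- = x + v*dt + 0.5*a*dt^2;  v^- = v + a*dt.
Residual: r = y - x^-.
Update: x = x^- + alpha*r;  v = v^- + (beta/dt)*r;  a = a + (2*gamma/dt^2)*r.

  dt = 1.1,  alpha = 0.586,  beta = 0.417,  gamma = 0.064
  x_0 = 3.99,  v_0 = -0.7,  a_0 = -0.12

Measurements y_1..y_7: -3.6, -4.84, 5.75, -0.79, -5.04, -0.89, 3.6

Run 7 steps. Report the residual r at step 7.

resid = 4.9040

step 1: x_pred=3.1474  r=-6.7474  x^+=-0.8066  v^+=-3.3899  a^+=-0.8338
step 2: x_pred=-5.0399  r=0.1999  x^+=-4.9227  v^+=-4.2313  a^+=-0.8126
step 3: x_pred=-10.0688  r=15.8188  x^+=-0.7990  v^+=0.8716  a^+=0.8608
step 4: x_pred=0.6805  r=-1.4705  x^+=-0.1812  v^+=1.2610  a^+=0.7052
step 5: x_pred=1.6325  r=-6.6725  x^+=-2.2776  v^+=-0.4928  a^+=-0.0007
step 6: x_pred=-2.8201  r=1.9301  x^+=-1.6890  v^+=0.2381  a^+=0.2035
step 7: x_pred=-1.3040  r=4.9040  x^+=1.5698  v^+=2.3211  a^+=0.7223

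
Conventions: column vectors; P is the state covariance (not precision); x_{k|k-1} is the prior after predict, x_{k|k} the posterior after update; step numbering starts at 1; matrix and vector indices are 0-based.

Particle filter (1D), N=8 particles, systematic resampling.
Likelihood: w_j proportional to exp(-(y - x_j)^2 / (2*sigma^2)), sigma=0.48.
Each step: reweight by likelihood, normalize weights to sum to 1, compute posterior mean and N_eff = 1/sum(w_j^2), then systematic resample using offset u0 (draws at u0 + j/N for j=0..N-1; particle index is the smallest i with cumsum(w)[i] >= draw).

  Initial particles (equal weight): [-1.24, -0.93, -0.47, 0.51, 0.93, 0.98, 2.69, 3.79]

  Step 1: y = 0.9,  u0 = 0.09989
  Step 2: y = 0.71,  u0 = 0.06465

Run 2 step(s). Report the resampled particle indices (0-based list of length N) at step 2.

resampled_idx = [0, 1, 2, 3, 4, 5, 6, 7]

step 1: w=[0.0000, 0.0003, 0.0063, 0.2641, 0.3667, 0.3623, 0.0004, 0.0000]  mean=0.8285  Neff=2.9804  idx=[3, 3, 4, 4, 4, 5, 5, 5]
step 2: w=[0.1292, 0.1292, 0.1269, 0.1269, 0.1269, 0.1203, 0.1203, 0.1203]  mean=0.8395  Neff=7.9928  idx=[0, 1, 2, 3, 4, 5, 6, 7]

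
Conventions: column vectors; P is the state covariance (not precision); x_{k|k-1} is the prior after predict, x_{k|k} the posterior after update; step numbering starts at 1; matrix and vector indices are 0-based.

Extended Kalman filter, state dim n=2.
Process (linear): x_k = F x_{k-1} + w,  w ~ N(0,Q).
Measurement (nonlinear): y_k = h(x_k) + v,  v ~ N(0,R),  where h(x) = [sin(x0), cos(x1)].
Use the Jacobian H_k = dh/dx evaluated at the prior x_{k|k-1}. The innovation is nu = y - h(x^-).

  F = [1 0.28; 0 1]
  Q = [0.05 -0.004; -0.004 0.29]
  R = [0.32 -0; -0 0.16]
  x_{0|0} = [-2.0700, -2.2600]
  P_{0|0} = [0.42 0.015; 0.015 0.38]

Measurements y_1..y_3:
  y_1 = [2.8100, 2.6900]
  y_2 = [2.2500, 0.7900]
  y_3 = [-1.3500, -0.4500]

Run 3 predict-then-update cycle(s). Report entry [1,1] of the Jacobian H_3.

step 1: x^-=[-2.7028, -2.2600]  P^-=[0.5082 0.1174; 0.1174 0.6700]  H_jac=[-0.9053 0.0000; 0.0000 0.7718]  S=[0.7365 -0.0820; -0.0820 0.5591]  K=[-0.6167 0.0716; -0.0420 0.9188]  nu=[3.2348, 3.3259]  x^+=[-4.4596, 0.6599]  P^+=[0.2180 0.0148; 0.0148 0.1905]
step 2: x^-=[-4.2749, 0.6599]  P^-=[0.2912 0.0642; 0.0642 0.4805]  H_jac=[-0.4237 0.0000; 0.0000 -0.6130]  S=[0.3723 0.0167; 0.0167 0.3406]  K=[-0.3270 -0.0995; -0.0344 -0.8632]  nu=[1.3442, -0.0001]  x^+=[-4.7144, 0.6137]  P^+=[0.2470 0.0260; 0.0260 0.2253]
step 3: x^-=[-4.5426, 0.6137]  P^-=[0.3292 0.0851; 0.0851 0.5153]  H_jac=[-0.1690 0.0000; 0.0000 -0.5759]  S=[0.3294 0.0083; 0.0083 0.3309]  K=[-0.1653 -0.1439; -0.0211 -0.8963]  nu=[-2.3356, -1.2675]  x^+=[-3.9742, 1.7991]  P^+=[0.3129 0.0400; 0.0400 0.2490]

H_jac[1,1] = -0.5759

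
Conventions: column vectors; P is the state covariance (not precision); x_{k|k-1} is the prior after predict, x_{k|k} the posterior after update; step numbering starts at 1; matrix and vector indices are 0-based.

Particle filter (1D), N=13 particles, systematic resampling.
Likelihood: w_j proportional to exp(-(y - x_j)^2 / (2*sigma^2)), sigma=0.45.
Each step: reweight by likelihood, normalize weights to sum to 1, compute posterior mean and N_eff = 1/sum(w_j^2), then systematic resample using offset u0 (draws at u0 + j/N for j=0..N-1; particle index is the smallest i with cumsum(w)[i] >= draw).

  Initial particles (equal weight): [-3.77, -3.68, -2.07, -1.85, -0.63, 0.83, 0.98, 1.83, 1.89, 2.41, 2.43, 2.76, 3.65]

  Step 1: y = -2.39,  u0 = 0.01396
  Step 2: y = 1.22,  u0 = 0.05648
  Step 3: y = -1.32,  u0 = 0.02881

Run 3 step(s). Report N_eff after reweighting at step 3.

step 1: w=[0.0070, 0.0127, 0.6023, 0.3775, 0.0004, 0.0000, 0.0000, 0.0000, 0.0000, 0.0000, 0.0000, 0.0000, 0.0000]  mean=-2.0189  Neff=1.9781  idx=[1, 2, 2, 2, 2, 2, 2, 2, 3, 3, 3, 3, 3]
step 2: w=[0.0000, 0.0061, 0.0061, 0.0061, 0.0061, 0.0061, 0.0061, 0.0061, 0.1915, 0.1915, 0.1915, 0.1915, 0.1915]  mean=-1.8593  Neff=5.4445  idx=[8, 8, 8, 9, 9, 10, 10, 10, 11, 11, 12, 12, 12]
step 3: w=[0.0769, 0.0769, 0.0769, 0.0769, 0.0769, 0.0769, 0.0769, 0.0769, 0.0769, 0.0769, 0.0769, 0.0769, 0.0769]  mean=-1.8500  Neff=13.0000  idx=[0, 1, 2, 3, 4, 5, 6, 7, 8, 9, 10, 11, 12]

N_eff = 13.0000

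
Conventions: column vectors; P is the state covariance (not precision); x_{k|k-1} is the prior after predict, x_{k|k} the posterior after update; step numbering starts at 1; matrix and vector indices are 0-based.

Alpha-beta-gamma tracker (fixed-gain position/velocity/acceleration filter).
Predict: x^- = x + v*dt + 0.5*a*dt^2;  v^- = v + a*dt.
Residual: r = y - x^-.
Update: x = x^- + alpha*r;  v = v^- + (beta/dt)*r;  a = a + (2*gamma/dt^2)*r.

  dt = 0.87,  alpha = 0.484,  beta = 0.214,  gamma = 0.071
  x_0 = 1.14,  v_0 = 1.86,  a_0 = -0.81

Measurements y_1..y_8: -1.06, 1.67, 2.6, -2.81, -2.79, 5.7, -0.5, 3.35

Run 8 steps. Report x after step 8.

x_post = 1.5108

step 1: x_pred=2.4517  r=-3.5117  x^+=0.7520  v^+=0.2915  a^+=-1.4688
step 2: x_pred=0.4498  r=1.2202  x^+=1.0404  v^+=-0.6862  a^+=-1.2399
step 3: x_pred=-0.0259  r=2.6259  x^+=1.2450  v^+=-1.1190  a^+=-0.7473
step 4: x_pred=-0.0113  r=-2.7987  x^+=-1.3659  v^+=-2.4575  a^+=-1.2723
step 5: x_pred=-3.9854  r=1.1954  x^+=-3.4068  v^+=-3.2704  a^+=-1.0480
step 6: x_pred=-6.6487  r=12.3487  x^+=-0.6719  v^+=-1.1447  a^+=1.2687
step 7: x_pred=-1.1877  r=0.6877  x^+=-0.8549  v^+=0.1282  a^+=1.3977
step 8: x_pred=-0.2144  r=3.5644  x^+=1.5108  v^+=2.2209  a^+=2.0664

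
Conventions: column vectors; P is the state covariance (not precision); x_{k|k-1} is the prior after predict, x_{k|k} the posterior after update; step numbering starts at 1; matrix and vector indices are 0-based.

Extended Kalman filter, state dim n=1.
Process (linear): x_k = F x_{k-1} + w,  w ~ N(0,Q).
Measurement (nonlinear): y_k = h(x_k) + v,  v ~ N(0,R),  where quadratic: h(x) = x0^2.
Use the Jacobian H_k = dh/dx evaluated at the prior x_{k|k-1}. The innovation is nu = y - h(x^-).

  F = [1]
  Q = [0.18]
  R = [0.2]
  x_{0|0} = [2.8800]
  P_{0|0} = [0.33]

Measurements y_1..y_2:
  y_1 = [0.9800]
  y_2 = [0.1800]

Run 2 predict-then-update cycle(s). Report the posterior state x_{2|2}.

step 1: x^-=[2.8800]  P^-=[0.5100]  H_jac=[5.7600]  S=[17.1206]  K=[0.1716]  nu=[-7.3144]  x^+=[1.6250]  P^+=[0.0060]
step 2: x^-=[1.6250]  P^-=[0.1860]  H_jac=[3.2499]  S=[2.1641]  K=[0.2793]  nu=[-2.4605]  x^+=[0.9378]  P^+=[0.0172]

x_post = [0.9378]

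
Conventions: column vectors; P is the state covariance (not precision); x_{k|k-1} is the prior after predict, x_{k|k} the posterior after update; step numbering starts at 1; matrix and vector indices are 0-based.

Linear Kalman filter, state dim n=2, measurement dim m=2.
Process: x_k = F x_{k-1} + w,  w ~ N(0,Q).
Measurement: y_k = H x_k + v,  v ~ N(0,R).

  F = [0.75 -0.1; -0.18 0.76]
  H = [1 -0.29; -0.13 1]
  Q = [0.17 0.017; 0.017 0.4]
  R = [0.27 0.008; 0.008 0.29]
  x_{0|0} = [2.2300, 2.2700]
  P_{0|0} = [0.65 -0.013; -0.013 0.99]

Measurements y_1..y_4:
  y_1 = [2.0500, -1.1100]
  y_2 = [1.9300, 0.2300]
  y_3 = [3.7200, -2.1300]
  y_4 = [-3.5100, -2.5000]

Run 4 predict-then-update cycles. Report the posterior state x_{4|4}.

step 1: x^-=[1.4455, 1.3238]  P^-=[0.5475 -0.1536; -0.1536 0.9964]  S=[0.9904 -0.5116; -0.5116 1.3356]  K=[0.6368 0.0756; -0.0671 0.7353]  nu=[0.9884, -2.2459]  x^+=[1.9052, -0.3939]  P^+=[0.1875 0.0514; 0.0514 0.2194]
step 2: x^-=[1.4683, -0.6423]  P^-=[0.2699 0.0052; 0.0052 0.5187]  S=[0.5805 -0.1721; -0.1721 0.8119]  K=[0.4817 0.0653; -0.0651 0.6243]  nu=[0.2755, 1.0632]  x^+=[1.6704, 0.0035]  P^+=[0.1426 0.0413; 0.0413 0.1859]
step 3: x^-=[1.2525, -0.2980]  P^-=[0.2459 0.0079; 0.0079 0.5007]  S=[0.5534 -0.1609; -0.1609 0.7928]  K=[0.4584 0.0627; -0.0688 0.6163]  nu=[2.3811, -1.6691]  x^+=[2.2392, -1.4906]  P^+=[0.1357 0.0395; 0.0395 0.1833]
step 4: x^-=[1.8285, -1.5359]  P^-=[0.2423 0.0080; 0.0080 0.4995]  S=[0.5496 -0.1601; -0.1601 0.7915]  K=[0.4547 0.0622; -0.0697 0.6156]  nu=[-5.7839, -0.7264]  x^+=[-0.8465, -1.5797]  P^+=[0.1346 0.0392; 0.0392 0.1831]

x_post = [-0.8465, -1.5797]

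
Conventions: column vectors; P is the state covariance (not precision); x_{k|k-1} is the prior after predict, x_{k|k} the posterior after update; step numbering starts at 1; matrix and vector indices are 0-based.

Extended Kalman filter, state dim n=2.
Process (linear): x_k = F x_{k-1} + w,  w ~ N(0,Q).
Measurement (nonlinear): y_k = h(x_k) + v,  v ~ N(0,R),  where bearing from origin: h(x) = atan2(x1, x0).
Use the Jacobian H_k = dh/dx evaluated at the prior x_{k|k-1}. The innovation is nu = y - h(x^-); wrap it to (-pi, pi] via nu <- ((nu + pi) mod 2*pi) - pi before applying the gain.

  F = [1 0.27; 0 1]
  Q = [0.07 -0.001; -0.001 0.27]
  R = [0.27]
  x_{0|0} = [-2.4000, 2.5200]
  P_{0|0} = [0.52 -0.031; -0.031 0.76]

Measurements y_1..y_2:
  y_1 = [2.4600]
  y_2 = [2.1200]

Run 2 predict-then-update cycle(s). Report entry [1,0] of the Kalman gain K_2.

K[1,0] = -0.7178

step 1: x^-=[-1.7196, 2.5200]  P^-=[0.6287 0.1732; 0.1732 1.0300]  H_jac=[-0.2708 -0.1848]  S=[0.3686]  K=[-0.5486; -0.6435]  nu=[0.2904]  x^+=[-1.8789, 2.3331]  P^+=[0.5177 0.0431; 0.0431 0.8774]
step 2: x^-=[-1.2490, 2.3331]  P^-=[0.6749 0.2790; 0.2790 1.1474]  H_jac=[-0.3331 -0.1783]  S=[0.4145]  K=[-0.6624; -0.7178]  nu=[0.0577]  x^+=[-1.2872, 2.2917]  P^+=[0.4930 0.0819; 0.0819 0.9338]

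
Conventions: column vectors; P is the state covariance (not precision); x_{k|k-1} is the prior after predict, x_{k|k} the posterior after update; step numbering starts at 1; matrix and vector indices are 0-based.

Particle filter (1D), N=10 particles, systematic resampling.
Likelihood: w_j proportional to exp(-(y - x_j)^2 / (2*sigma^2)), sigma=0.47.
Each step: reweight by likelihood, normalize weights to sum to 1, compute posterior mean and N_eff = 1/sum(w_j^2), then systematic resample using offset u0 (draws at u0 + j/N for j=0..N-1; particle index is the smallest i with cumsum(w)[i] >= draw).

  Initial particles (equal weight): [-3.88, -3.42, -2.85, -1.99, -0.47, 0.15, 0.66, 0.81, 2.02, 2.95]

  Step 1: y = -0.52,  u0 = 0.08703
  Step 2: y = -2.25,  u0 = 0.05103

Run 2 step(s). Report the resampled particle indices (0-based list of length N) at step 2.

resampled_idx = [0, 1, 1, 2, 3, 3, 4, 5, 5, 6]

step 1: w=[0.0000, 0.0000, 0.0000, 0.0053, 0.6978, 0.2541, 0.0300, 0.0128, 0.0000, 0.0000]  mean=-0.2702  Neff=1.8096  idx=[4, 4, 4, 4, 4, 4, 4, 5, 5, 6]
step 2: w=[0.1427, 0.1427, 0.1427, 0.1427, 0.1427, 0.1427, 0.1427, 0.0004, 0.0004, 0.0000]  mean=-0.4695  Neff=7.0113  idx=[0, 1, 1, 2, 3, 3, 4, 5, 5, 6]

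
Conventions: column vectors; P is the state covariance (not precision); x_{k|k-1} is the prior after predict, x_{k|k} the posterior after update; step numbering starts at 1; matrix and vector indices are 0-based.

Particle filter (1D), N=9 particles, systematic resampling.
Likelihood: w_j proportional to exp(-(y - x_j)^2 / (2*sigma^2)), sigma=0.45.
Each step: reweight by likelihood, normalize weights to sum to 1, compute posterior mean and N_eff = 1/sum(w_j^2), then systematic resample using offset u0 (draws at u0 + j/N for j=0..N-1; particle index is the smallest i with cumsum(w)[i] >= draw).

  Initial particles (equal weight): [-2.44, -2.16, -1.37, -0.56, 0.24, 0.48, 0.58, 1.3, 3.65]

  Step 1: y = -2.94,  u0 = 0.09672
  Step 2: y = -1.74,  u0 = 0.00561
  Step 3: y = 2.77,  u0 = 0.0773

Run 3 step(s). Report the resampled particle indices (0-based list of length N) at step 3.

resampled_idx = [5, 5, 6, 6, 7, 7, 7, 8, 8]

step 1: w=[0.7057, 0.2913, 0.0030, 0.0000, 0.0000, 0.0000, 0.0000, 0.0000, 0.0000]  mean=-2.3553  Neff=1.7155  idx=[0, 0, 0, 0, 0, 0, 1, 1, 1]
step 2: w=[0.0800, 0.0800, 0.0800, 0.0800, 0.0800, 0.0800, 0.1734, 0.1734, 0.1734]  mean=-2.2943  Neff=7.7769  idx=[0, 1, 2, 4, 5, 6, 7, 7, 8]
step 3: w=[0.0002, 0.0002, 0.0002, 0.0002, 0.0002, 0.2497, 0.2497, 0.2497, 0.2497]  mean=-2.1603  Neff=4.0090  idx=[5, 5, 6, 6, 7, 7, 7, 8, 8]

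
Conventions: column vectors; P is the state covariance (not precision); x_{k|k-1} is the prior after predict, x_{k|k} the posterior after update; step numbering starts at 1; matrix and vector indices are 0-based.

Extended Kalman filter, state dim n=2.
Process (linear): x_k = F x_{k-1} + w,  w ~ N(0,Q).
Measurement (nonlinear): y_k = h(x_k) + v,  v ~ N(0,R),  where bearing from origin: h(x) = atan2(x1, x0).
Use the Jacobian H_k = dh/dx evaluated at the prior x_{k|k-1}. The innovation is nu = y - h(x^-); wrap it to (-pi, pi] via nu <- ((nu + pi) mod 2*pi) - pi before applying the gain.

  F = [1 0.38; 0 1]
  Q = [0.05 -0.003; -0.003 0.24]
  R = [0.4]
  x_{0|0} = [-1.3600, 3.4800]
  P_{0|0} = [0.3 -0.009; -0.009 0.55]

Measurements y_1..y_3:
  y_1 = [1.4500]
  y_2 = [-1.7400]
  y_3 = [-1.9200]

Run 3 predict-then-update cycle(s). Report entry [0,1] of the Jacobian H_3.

step 1: x^-=[-0.0376, 3.4800]  P^-=[0.4226 0.1970; 0.1970 0.7900]  H_jac=[-0.2873 -0.0031]  S=[0.4352]  K=[-0.2804; -0.1357]  nu=[-0.1316]  x^+=[-0.0007, 3.4979]  P^+=[0.3884 0.1804; 0.1804 0.7820]
step 2: x^-=[1.3285, 3.4979]  P^-=[0.6884 0.4746; 0.4746 1.0220]  H_jac=[-0.2498 0.0949]  S=[0.4297]  K=[-0.2955; -0.0503]  nu=[-2.9478]  x^+=[2.1995, 3.6460]  P^+=[0.6509 0.4682; 0.4682 1.0209]
step 3: x^-=[3.5850, 3.6460]  P^-=[1.2042 0.8532; 0.8532 1.2609]  H_jac=[-0.1394 0.1371]  S=[0.4145]  K=[-0.1229; 0.1301]  nu=[-2.7138]  x^+=[3.9186, 3.2930]  P^+=[1.1979 0.8598; 0.8598 1.2539]

H_jac[0,1] = 0.1371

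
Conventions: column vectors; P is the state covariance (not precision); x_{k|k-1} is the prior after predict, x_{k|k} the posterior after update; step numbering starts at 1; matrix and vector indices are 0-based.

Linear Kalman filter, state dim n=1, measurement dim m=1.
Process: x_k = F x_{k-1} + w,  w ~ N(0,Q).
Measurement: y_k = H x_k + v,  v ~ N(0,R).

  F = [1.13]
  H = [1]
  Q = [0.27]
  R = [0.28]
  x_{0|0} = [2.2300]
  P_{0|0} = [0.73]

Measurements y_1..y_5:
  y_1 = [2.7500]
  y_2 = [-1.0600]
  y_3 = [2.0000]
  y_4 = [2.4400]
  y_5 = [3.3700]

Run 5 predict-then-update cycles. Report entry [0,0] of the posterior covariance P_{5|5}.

P_post[0,0] = 0.1794

step 1: x^-=[2.5199]  P^-=[1.2021]  S=[1.4821]  K=[0.8111]  nu=[0.2301]  x^+=[2.7065]  P^+=[0.2271]
step 2: x^-=[3.0584]  P^-=[0.5600]  S=[0.8400]  K=[0.6667]  nu=[-4.1184]  x^+=[0.3128]  P^+=[0.1867]
step 3: x^-=[0.3535]  P^-=[0.5084]  S=[0.7884]  K=[0.6448]  nu=[1.6465]  x^+=[1.4152]  P^+=[0.1806]
step 4: x^-=[1.5992]  P^-=[0.5005]  S=[0.7805]  K=[0.6413]  nu=[0.8408]  x^+=[2.1384]  P^+=[0.1796]
step 5: x^-=[2.4164]  P^-=[0.4993]  S=[0.7793]  K=[0.6407]  nu=[0.9536]  x^+=[3.0274]  P^+=[0.1794]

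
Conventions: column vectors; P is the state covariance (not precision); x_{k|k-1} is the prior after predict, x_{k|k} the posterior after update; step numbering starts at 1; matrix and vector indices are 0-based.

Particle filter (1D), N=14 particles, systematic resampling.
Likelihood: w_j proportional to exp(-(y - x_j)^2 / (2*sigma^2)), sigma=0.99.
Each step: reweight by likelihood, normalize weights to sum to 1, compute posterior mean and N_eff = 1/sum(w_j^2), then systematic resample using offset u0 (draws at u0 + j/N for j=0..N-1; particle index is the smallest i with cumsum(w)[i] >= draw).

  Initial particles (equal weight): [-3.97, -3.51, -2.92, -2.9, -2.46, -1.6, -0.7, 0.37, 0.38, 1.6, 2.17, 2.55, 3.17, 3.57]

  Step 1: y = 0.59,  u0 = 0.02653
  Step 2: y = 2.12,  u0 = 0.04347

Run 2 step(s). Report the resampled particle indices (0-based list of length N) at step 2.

step 1: w=[0.0000, 0.0001, 0.0005, 0.0006, 0.0025, 0.0245, 0.1209, 0.2756, 0.2762, 0.1679, 0.0791, 0.0398, 0.0095, 0.0030]  mean=0.6563  Neff=4.9120  idx=[5, 6, 7, 7, 7, 7, 8, 8, 8, 8, 9, 9, 10, 11]
step 2: w=[0.0002, 0.0032, 0.0391, 0.0391, 0.0391, 0.0391, 0.0398, 0.0398, 0.0398, 0.0398, 0.1625, 0.1625, 0.1863, 0.1697]  mean=1.4729  Neff=7.7654  idx=[3, 4, 6, 8, 10, 10, 10, 11, 11, 12, 12, 12, 13, 13]

resampled_idx = [3, 4, 6, 8, 10, 10, 10, 11, 11, 12, 12, 12, 13, 13]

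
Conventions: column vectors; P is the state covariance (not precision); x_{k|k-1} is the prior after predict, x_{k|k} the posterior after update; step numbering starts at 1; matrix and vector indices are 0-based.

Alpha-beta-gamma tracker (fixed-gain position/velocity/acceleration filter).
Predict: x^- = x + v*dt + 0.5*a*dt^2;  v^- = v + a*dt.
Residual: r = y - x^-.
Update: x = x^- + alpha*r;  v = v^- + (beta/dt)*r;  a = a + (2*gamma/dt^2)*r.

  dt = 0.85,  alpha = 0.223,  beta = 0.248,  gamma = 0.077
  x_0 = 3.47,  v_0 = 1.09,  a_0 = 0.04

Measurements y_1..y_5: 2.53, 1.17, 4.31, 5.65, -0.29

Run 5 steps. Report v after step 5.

v_post = -1.2358

step 1: x_pred=4.4110  r=-1.8810  x^+=3.9915  v^+=0.5752  a^+=-0.3609
step 2: x_pred=4.3500  r=-3.1800  x^+=3.6409  v^+=-0.6594  a^+=-1.0387
step 3: x_pred=2.7052  r=1.6048  x^+=3.0630  v^+=-1.0741  a^+=-0.6967
step 4: x_pred=1.8984  r=3.7516  x^+=2.7350  v^+=-0.5717  a^+=0.1030
step 5: x_pred=2.2863  r=-2.5763  x^+=1.7118  v^+=-1.2358  a^+=-0.4461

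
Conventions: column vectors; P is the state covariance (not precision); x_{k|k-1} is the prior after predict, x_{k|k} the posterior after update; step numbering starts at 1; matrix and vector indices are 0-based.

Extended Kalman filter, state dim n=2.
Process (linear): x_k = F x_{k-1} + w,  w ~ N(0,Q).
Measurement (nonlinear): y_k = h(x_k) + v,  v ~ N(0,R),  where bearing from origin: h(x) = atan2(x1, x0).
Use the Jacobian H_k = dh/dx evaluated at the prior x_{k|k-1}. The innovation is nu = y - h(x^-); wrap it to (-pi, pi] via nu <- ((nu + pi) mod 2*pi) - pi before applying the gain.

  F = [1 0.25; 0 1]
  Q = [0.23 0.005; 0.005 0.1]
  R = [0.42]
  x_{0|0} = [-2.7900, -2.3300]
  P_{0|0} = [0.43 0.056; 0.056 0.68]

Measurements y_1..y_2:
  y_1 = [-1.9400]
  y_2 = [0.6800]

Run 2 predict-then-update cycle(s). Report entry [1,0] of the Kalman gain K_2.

K[1,0] = -0.2318

step 1: x^-=[-3.3725, -2.3300]  P^-=[0.7305 0.2310; 0.2310 0.7800]  H_jac=[0.1387 -0.2007]  S=[0.4526]  K=[0.1214; -0.2751]  nu=[0.5970]  x^+=[-3.3000, -2.4943]  P^+=[0.7238 0.2461; 0.2461 0.7457]
step 2: x^-=[-3.9236, -2.4943]  P^-=[1.1235 0.4375; 0.4375 0.8457]  H_jac=[0.1154 -0.1815]  S=[0.4445]  K=[0.1130; -0.2318]  nu=[-3.0279]  x^+=[-4.2657, -1.7925]  P^+=[1.1178 0.4492; 0.4492 0.8219]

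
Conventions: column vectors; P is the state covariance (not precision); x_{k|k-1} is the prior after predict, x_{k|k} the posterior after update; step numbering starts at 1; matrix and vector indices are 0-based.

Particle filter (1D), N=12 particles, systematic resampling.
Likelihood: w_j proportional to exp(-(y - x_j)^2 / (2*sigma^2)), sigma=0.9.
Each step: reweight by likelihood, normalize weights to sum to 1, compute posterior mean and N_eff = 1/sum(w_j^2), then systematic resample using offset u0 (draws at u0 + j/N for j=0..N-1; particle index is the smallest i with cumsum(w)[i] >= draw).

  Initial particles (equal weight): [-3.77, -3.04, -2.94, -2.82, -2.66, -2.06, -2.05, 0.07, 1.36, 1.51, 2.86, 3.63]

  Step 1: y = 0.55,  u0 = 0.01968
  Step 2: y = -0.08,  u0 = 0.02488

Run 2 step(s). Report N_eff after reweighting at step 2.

N_eff = 8.3951

step 1: w=[0.0000, 0.0002, 0.0002, 0.0004, 0.0008, 0.0069, 0.0071, 0.3989, 0.3067, 0.2604, 0.0171, 0.0013]  mean=0.8587  Neff=3.1112  idx=[7, 7, 7, 7, 7, 8, 8, 8, 8, 9, 9, 9]
step 2: w=[0.1478, 0.1478, 0.1478, 0.1478, 0.1478, 0.0417, 0.0417, 0.0417, 0.0417, 0.0315, 0.0315, 0.0315]  mean=0.4209  Neff=8.3951  idx=[0, 0, 1, 1, 2, 2, 3, 4, 4, 5, 7, 10]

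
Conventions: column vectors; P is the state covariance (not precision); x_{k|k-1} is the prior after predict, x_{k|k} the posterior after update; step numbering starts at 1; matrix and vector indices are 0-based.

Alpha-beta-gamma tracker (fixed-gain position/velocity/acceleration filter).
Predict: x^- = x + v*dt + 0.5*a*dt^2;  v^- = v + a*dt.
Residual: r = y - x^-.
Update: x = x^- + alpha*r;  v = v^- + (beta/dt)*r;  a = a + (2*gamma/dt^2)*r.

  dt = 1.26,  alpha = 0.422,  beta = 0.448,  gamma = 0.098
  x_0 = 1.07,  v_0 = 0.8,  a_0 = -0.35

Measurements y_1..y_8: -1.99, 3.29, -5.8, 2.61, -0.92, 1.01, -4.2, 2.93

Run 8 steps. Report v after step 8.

step 1: x_pred=1.8002  r=-3.7902  x^+=0.2007  v^+=-0.9886  a^+=-0.8179
step 2: x_pred=-1.6942  r=4.9842  x^+=0.4091  v^+=-0.2470  a^+=-0.2026
step 3: x_pred=-0.0630  r=-5.7370  x^+=-2.4840  v^+=-2.5421  a^+=-0.9109
step 4: x_pred=-6.4101  r=9.0201  x^+=-2.6036  v^+=-0.4827  a^+=0.2027
step 5: x_pred=-3.0509  r=2.1309  x^+=-2.1516  v^+=0.5304  a^+=0.4658
step 6: x_pred=-1.1136  r=2.1236  x^+=-0.2174  v^+=1.8724  a^+=0.7280
step 7: x_pred=2.7196  r=-6.9196  x^+=-0.2005  v^+=0.3293  a^+=-0.1263
step 8: x_pred=0.1142  r=2.8158  x^+=1.3025  v^+=1.1713  a^+=0.2213

v_post = 1.1713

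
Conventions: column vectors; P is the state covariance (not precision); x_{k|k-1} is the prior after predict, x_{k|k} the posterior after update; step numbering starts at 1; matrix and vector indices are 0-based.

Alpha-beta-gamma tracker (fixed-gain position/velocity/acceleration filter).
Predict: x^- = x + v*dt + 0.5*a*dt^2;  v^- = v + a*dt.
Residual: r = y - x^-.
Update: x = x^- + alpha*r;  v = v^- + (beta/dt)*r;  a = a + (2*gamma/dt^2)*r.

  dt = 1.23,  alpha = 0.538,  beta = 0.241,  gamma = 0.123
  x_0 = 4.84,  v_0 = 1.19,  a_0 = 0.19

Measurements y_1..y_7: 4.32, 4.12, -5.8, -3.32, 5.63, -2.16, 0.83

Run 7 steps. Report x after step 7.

x_post = -2.0588

step 1: x_pred=6.4474  r=-2.1274  x^+=5.3029  v^+=1.0069  a^+=-0.1559
step 2: x_pred=6.4234  r=-2.3034  x^+=5.1842  v^+=0.3638  a^+=-0.5305
step 3: x_pred=5.2303  r=-11.0303  x^+=-0.7040  v^+=-2.4499  a^+=-2.3240
step 4: x_pred=-5.4754  r=2.1554  x^+=-4.3158  v^+=-4.8861  a^+=-1.9735
step 5: x_pred=-11.8186  r=17.4486  x^+=-2.4313  v^+=-3.8948  a^+=0.8636
step 6: x_pred=-6.5685  r=4.4085  x^+=-4.1967  v^+=-1.9687  a^+=1.5805
step 7: x_pred=-5.4227  r=6.2527  x^+=-2.0588  v^+=1.2004  a^+=2.5972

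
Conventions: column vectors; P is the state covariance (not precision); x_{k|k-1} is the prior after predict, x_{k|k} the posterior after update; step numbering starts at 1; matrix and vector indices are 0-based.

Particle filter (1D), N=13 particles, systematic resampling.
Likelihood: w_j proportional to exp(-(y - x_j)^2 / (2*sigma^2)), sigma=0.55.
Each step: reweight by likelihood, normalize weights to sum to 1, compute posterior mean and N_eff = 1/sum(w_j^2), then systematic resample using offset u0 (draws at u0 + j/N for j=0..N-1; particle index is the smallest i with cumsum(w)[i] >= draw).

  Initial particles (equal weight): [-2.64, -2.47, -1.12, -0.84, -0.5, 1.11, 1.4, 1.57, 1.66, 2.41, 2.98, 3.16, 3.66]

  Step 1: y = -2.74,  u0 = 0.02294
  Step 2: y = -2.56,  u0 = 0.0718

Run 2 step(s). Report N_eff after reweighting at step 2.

N_eff = 13.0000

step 1: w=[0.5215, 0.4700, 0.0069, 0.0014, 0.0001, 0.0000, 0.0000, 0.0000, 0.0000, 0.0000, 0.0000, 0.0000, 0.0000]  mean=-2.5468  Neff=2.0284  idx=[0, 0, 0, 0, 0, 0, 0, 1, 1, 1, 1, 1, 1]
step 2: w=[0.0770, 0.0770, 0.0770, 0.0770, 0.0770, 0.0770, 0.0770, 0.0768, 0.0768, 0.0768, 0.0768, 0.0768, 0.0768]  mean=-2.5617  Neff=13.0000  idx=[0, 1, 2, 3, 4, 5, 6, 7, 8, 9, 10, 11, 12]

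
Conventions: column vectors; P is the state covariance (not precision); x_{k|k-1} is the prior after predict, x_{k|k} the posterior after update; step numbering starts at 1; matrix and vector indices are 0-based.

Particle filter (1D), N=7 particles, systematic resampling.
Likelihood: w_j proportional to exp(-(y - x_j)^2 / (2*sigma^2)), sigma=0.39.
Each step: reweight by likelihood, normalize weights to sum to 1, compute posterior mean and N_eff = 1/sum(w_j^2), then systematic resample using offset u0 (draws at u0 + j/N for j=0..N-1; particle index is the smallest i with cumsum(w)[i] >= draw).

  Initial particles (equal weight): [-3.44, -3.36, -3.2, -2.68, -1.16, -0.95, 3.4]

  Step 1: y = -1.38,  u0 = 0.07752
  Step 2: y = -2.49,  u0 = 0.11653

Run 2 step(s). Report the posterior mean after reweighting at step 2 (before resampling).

post_mean = -1.1403

step 1: w=[0.0000, 0.0000, 0.0000, 0.0028, 0.6086, 0.3886, 0.0000]  mean=-1.0826  Neff=1.9177  idx=[4, 4, 4, 4, 5, 5, 5]
step 2: w=[0.2266, 0.2266, 0.2266, 0.2266, 0.0312, 0.0312, 0.0312]  mean=-1.1403  Neff=4.8017  idx=[0, 1, 1, 2, 3, 3, 6]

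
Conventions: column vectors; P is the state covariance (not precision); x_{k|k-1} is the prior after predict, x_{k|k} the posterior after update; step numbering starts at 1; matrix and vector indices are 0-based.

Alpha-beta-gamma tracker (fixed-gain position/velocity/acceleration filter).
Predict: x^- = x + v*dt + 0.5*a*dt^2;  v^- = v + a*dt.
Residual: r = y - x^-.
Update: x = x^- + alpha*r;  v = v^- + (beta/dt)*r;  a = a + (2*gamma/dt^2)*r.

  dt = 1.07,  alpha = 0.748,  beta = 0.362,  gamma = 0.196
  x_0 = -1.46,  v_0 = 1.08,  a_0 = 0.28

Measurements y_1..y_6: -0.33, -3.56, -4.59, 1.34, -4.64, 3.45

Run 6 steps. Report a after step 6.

a_post = 2.8682

step 1: x_pred=-0.1441  r=-0.1859  x^+=-0.2832  v^+=1.3167  a^+=0.2164
step 2: x_pred=1.2496  r=-4.8096  x^+=-2.3480  v^+=-0.0790  a^+=-1.4304
step 3: x_pred=-3.2513  r=-1.3387  x^+=-4.2526  v^+=-2.0624  a^+=-1.8887
step 4: x_pred=-7.5406  r=8.8806  x^+=-0.8979  v^+=-1.0789  a^+=1.1519
step 5: x_pred=-1.3929  r=-3.2471  x^+=-3.8217  v^+=-0.9449  a^+=0.0401
step 6: x_pred=-4.8098  r=8.2598  x^+=1.3685  v^+=1.8924  a^+=2.8682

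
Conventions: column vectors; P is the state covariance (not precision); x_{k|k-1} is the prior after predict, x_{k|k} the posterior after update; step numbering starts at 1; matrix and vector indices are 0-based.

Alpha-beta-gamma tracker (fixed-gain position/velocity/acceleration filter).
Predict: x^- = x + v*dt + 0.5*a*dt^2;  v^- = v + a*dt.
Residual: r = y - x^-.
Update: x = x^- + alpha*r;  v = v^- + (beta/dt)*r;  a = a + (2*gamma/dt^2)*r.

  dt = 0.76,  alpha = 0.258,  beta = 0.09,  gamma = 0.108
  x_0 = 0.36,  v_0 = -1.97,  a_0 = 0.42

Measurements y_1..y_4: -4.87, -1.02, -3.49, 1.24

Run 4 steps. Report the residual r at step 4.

step 1: x_pred=-1.0159  r=-3.8541  x^+=-2.0103  v^+=-2.1072  a^+=-1.0213
step 2: x_pred=-3.9067  r=2.8867  x^+=-3.1619  v^+=-2.5415  a^+=0.0582
step 3: x_pred=-5.0767  r=1.5867  x^+=-4.6673  v^+=-2.3094  a^+=0.6516
step 4: x_pred=-6.2343  r=7.4743  x^+=-4.3059  v^+=-0.9291  a^+=3.4467

resid = 7.4743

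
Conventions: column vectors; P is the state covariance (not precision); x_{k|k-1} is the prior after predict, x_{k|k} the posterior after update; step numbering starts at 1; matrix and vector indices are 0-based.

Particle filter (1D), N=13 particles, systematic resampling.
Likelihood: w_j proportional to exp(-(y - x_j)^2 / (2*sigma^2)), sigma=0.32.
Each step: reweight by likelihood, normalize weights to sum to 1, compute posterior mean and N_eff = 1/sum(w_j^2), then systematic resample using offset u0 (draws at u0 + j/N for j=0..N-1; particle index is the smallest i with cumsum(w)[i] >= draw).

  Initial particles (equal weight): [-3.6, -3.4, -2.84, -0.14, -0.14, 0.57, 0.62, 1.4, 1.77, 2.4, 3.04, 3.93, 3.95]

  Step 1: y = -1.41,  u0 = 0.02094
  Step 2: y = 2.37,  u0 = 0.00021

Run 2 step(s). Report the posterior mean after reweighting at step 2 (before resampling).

post_mean = -0.1400

step 1: w=[0.0000, 0.0000, 0.0572, 0.4714, 0.4714, 0.0000, 0.0000, 0.0000, 0.0000, 0.0000, 0.0000, 0.0000, 0.0000]  mean=-0.2944  Neff=2.2336  idx=[2, 3, 3, 3, 3, 3, 3, 4, 4, 4, 4, 4, 4]
step 2: w=[0.0000, 0.0833, 0.0833, 0.0833, 0.0833, 0.0833, 0.0833, 0.0833, 0.0833, 0.0833, 0.0833, 0.0833, 0.0833]  mean=-0.1400  Neff=12.0000  idx=[1, 1, 2, 3, 4, 5, 6, 7, 8, 9, 10, 11, 12]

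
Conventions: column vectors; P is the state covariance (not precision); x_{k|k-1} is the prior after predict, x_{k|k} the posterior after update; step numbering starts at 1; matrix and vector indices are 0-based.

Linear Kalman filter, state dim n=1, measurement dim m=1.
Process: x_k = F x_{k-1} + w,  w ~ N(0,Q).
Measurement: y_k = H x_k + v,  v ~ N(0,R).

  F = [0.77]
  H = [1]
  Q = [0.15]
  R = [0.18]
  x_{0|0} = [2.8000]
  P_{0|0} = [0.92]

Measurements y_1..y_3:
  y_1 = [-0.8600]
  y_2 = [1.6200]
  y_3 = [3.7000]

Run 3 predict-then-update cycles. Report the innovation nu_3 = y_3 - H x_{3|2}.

step 1: x^-=[2.1560]  P^-=[0.6955]  S=[0.8755]  K=[0.7944]  nu=[-3.0160]  x^+=[-0.2399]  P^+=[0.1430]
step 2: x^-=[-0.1847]  P^-=[0.2348]  S=[0.4148]  K=[0.5660]  nu=[1.8047]  x^+=[0.8368]  P^+=[0.1019]
step 3: x^-=[0.6443]  P^-=[0.2104]  S=[0.3904]  K=[0.5389]  nu=[3.0557]  x^+=[2.2912]  P^+=[0.0970]

innov = [3.0557]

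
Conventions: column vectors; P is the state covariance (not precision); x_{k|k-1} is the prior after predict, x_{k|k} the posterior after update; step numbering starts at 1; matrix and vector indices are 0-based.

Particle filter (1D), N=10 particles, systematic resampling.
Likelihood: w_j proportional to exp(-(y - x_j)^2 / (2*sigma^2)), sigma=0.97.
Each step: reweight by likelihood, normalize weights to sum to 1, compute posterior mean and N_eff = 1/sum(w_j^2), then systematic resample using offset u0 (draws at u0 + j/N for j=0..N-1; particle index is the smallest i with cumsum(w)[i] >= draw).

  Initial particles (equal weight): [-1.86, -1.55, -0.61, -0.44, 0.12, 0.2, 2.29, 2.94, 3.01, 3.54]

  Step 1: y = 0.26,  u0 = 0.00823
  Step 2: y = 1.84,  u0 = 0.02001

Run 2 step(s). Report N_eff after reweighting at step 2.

N_eff = 6.6894

step 1: w=[0.0238, 0.0456, 0.1737, 0.2002, 0.2571, 0.2593, 0.0291, 0.0057, 0.0047, 0.0009]  mean=-0.1259  Neff=4.8281  idx=[0, 2, 2, 3, 3, 4, 4, 5, 5, 5]
step 2: w=[0.0005, 0.0307, 0.0307, 0.0470, 0.0470, 0.1546, 0.1546, 0.1783, 0.1783, 0.1783]  mean=0.0644  Neff=6.6894  idx=[1, 4, 5, 6, 6, 7, 7, 8, 8, 9]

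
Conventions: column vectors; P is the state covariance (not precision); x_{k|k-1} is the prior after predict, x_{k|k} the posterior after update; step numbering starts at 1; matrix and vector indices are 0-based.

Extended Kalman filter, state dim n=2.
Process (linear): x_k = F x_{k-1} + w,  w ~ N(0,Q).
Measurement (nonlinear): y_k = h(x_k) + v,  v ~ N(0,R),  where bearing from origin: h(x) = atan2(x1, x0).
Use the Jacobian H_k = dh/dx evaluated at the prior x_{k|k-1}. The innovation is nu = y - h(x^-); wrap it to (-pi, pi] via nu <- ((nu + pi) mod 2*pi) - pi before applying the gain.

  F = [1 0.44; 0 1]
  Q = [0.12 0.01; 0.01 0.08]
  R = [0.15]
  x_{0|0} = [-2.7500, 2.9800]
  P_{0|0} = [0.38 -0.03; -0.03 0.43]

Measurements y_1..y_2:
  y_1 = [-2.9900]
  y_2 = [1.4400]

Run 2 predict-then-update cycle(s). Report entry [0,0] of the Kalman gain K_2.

K[0,0] = -0.9924

step 1: x^-=[-1.4388, 2.9800]  P^-=[0.5568 0.1692; 0.1692 0.5100]  H_jac=[-0.2721 -0.1314]  S=[0.2121]  K=[-0.8191; -0.5329]  nu=[1.2726]  x^+=[-2.4812, 2.3018]  P^+=[0.4145 0.0766; 0.0766 0.4498]
step 2: x^-=[-1.4684, 2.3018]  P^-=[0.6890 0.2845; 0.2845 0.5298]  H_jac=[-0.3088 -0.1970]  S=[0.2709]  K=[-0.9924; -0.7096]  nu=[-0.6986]  x^+=[-0.7751, 2.7976]  P^+=[0.4223 0.0938; 0.0938 0.3934]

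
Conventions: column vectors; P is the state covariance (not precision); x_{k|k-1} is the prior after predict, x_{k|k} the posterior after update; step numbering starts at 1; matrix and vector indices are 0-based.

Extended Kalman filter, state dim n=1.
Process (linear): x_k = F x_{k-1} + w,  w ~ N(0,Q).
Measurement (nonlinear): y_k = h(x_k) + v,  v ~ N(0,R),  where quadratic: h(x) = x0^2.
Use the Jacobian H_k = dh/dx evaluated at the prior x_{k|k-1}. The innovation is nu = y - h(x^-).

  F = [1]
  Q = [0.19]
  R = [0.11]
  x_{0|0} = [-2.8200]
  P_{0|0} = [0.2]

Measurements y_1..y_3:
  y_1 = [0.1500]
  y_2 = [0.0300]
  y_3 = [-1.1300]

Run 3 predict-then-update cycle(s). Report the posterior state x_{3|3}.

step 1: x^-=[-2.8200]  P^-=[0.3900]  H_jac=[-5.6400]  S=[12.5157]  K=[-0.1757]  nu=[-7.8024]  x^+=[-1.4488]  P^+=[0.0034]
step 2: x^-=[-1.4488]  P^-=[0.1934]  H_jac=[-2.8975]  S=[1.7339]  K=[-0.3232]  nu=[-2.0689]  x^+=[-0.7800]  P^+=[0.0123]
step 3: x^-=[-0.7800]  P^-=[0.2023]  H_jac=[-1.5601]  S=[0.6023]  K=[-0.5239]  nu=[-1.7384]  x^+=[0.1308]  P^+=[0.0369]

x_post = [0.1308]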